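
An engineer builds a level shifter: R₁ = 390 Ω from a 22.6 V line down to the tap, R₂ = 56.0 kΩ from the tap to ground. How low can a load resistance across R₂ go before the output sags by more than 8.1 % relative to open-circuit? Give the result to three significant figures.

R_L(min) ≈ 4.39 kΩ

Output resistance R_th = R₁‖R₂ = (390 × 56000)/56390 = 387.3 Ω.
The fractional drop is R_th/(R_th + R_L); requiring this ≤ 0.0810 gives R_L ≥ R_th(1/0.0810 − 1) = 387.3 × 11.35 = 4.39 kΩ.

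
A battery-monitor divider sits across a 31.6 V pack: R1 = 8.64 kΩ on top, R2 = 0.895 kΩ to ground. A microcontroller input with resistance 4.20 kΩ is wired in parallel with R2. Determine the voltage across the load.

The load sits in parallel with R2: R2‖R_L = (895 × 4200) / (895 + 4200) = 737.8 Ω.
V_out = 31.6 × 737.8 / (8640 + 737.8) = 31.6 × 737.8/9378 = 2.49 V.

V_out ≈ 2.49 V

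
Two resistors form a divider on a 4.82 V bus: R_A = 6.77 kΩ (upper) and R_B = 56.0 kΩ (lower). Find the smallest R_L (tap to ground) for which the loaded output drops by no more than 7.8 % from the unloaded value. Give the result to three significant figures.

Output resistance R_th = R_A‖R_B = (6.77 × 56.0)/62.77 = 6.040 kΩ.
The fractional drop is R_th/(R_th + R_L); requiring this ≤ 0.0780 gives R_L ≥ R_th(1/0.0780 − 1) = 6.040 × 11.82 = 71.4 kΩ.

R_L(min) ≈ 71.4 kΩ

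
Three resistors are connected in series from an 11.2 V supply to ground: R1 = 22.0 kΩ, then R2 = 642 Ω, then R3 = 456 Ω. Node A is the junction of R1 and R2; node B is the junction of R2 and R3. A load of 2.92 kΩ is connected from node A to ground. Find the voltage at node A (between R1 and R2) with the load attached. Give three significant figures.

V ≈ 0.392 V

Below node A the series string R2+R3 = 1098 Ω sits in parallel with the 2920 Ω load: 797.9 Ω.
V_A = 11.2 × 797.9/(22000 + 797.9) = 0.392 V.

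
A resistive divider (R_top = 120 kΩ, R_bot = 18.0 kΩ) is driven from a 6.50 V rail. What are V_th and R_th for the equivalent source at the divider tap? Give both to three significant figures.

V_th is the open-circuit tap voltage: 6.50 × 18.0/(120 + 18.0) = 0.848 V.
With the supply zeroed, R_top and R_bot appear in parallel from the tap: R_th = R_top‖R_bot = (120 × 18.0)/138.0 = 15.7 kΩ.

V_th = 0.848 V, R_th = 15.7 kΩ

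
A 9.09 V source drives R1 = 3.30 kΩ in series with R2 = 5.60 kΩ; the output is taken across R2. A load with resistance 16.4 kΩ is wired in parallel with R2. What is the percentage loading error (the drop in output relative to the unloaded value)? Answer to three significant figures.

Unloaded V = 9.09 × 5.60/8.900 = 5.7196 V.
Loaded: R2‖R_L = 4.175 kΩ, giving V = 9.09 × 4.175/7.475 = 5.0768 V.
Drop = (5.7196 − 5.0768) / 5.7196 = 11.2 %.

11.2 %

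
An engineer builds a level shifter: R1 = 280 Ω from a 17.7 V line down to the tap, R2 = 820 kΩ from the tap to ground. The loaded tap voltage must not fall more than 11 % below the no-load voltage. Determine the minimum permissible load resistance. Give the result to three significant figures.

Output resistance R_th = R1‖R2 = (280 × 820000)/820300 = 279.9 Ω.
The fractional drop is R_th/(R_th + R_L); requiring this ≤ 0.110 gives R_L ≥ R_th(1/0.110 − 1) = 279.9 × 8.091 = 2.26 kΩ.

R_L(min) ≈ 2.26 kΩ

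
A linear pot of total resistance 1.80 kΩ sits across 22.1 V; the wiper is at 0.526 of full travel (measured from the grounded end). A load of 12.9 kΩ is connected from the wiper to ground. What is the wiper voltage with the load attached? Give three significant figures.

V ≈ 11.2 V

The wiper splits the pot into (1−α)R = 853.2 Ω above and αR = 946.8 Ω below.
Lower section ‖ load = 882.1 Ω.
V_wiper = 22.1 × 882.1/(853.2 + 882.1) = 11.2 V.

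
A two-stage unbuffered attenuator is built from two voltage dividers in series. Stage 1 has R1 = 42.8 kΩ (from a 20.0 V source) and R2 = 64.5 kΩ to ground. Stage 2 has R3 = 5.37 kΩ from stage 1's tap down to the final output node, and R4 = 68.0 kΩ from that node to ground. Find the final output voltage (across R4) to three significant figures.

Stage 2 presents R3+R4 = 73.37 kΩ as a load on stage 1's tap.
Stage 1's lower leg becomes R2‖(R3+R4) = 34.32 kΩ, so V_mid = 20.0 × 34.32/77.12 = 8.901 V.
Stage 2 is itself unloaded: V_out = V_mid × R4/(R3+R4) = 8.901 × 68.0/73.37 = 8.25 V.

V_out ≈ 8.25 V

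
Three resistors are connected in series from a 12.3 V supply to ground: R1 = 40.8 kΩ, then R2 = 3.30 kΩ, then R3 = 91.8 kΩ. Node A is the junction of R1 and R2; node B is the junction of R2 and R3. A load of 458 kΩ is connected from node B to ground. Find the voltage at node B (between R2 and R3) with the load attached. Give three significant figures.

At node B, R3 is in parallel with the load: R3‖R_L = 76.47 kΩ.
Below node A the resistance is R2 + (R3‖R_L) = 79.77 kΩ, so V_A = 12.3 × 79.77/120.6 = 8.138 V.
Then V_B = V_A × (R3‖R_L)/(R2 + R3‖R_L) = 8.138 × 76.47/79.77 = 7.80 V.

V ≈ 7.80 V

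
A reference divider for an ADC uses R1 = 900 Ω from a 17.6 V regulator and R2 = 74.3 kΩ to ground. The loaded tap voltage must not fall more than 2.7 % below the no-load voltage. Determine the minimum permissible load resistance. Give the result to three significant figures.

Output resistance R_th = R1‖R2 = (900 × 74300)/75200 = 889.2 Ω.
The fractional drop is R_th/(R_th + R_L); requiring this ≤ 0.0270 gives R_L ≥ R_th(1/0.0270 − 1) = 889.2 × 36.04 = 32.0 kΩ.

R_L(min) ≈ 32.0 kΩ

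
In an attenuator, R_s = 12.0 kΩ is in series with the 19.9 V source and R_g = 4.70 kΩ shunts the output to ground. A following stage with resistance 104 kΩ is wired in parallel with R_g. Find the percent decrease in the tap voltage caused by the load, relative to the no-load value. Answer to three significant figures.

3.15 %

The divider's output (Thévenin) resistance is R_s‖R_g = 3.377 kΩ.
Fractional drop under load = R_th/(R_th + R_L) = 3.377 / (3.377 + 104) = 0.03145.
So the output falls by 3.15 %.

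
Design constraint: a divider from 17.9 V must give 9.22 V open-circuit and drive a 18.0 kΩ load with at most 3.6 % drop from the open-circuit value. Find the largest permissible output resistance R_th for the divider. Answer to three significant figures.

Loading drop = R_th/(R_th + R_L) ≤ 0.0360, so R_th ≤ R_L · ε/(1−ε) = 18.0 kΩ × 0.0360/0.9640 = 672 Ω.
(Any R1, R2 with R2/(R1+R2) = 0.515 and R1‖R2 ≤ 672 Ω will meet the spec.)

R_th ≤ 672 Ω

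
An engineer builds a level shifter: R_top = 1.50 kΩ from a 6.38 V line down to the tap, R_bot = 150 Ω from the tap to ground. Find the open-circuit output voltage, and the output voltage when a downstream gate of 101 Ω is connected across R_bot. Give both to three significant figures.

Open-circuit: V = 6.38 × 150/(1500 + 150) = 0.580 V.
With the load, R_bot becomes R_bot‖R_L = 60.36 Ω, so V = 6.38 × 60.36/1560 = 0.247 V.

Unloaded: 0.580 V; loaded: 0.247 V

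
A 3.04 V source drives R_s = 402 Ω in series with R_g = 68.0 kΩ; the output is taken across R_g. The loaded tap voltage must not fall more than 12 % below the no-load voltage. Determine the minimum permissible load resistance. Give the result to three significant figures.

Output resistance R_th = R_s‖R_g = (402 × 68000)/68400 = 399.6 Ω.
The fractional drop is R_th/(R_th + R_L); requiring this ≤ 0.120 gives R_L ≥ R_th(1/0.120 − 1) = 399.6 × 7.333 = 2.93 kΩ.

R_L(min) ≈ 2.93 kΩ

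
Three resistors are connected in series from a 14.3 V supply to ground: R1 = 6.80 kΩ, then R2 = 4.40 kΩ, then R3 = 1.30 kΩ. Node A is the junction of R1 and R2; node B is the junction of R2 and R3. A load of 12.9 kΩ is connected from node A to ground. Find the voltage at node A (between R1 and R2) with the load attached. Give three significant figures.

Below node A the series string R2+R3 = 5.700 kΩ sits in parallel with the 12.9 kΩ load: 3.953 kΩ.
V_A = 14.3 × 3.953/(6.80 + 3.953) = 5.26 V.

V ≈ 5.26 V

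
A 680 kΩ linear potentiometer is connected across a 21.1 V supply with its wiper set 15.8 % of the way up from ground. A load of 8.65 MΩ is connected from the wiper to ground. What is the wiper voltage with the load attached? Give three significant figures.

V ≈ 3.30 V

The wiper splits the pot into (1−α)R = 572.6 kΩ above and αR = 107.4 kΩ below.
Lower section ‖ load = 106.1 kΩ.
V_wiper = 21.1 × 106.1/(572.6 + 106.1) = 3.30 V.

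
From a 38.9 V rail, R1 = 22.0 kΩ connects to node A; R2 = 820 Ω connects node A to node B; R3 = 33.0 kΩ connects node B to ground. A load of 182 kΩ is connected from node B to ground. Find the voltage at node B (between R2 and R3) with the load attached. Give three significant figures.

V ≈ 21.4 V

At node B, R3 is in parallel with the load: R3‖R_L = 27930 Ω.
Below node A the resistance is R2 + (R3‖R_L) = 28750 Ω, so V_A = 38.9 × 28750/50750 = 22.04 V.
Then V_B = V_A × (R3‖R_L)/(R2 + R3‖R_L) = 22.04 × 27930/28750 = 21.4 V.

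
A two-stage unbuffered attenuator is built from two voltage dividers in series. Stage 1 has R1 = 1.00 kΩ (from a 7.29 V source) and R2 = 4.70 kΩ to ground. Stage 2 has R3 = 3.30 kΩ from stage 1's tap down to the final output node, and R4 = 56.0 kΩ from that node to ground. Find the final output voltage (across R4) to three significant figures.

V_out ≈ 5.60 V

Stage 2 presents R3+R4 = 59.30 kΩ as a load on stage 1's tap.
Stage 1's lower leg becomes R2‖(R3+R4) = 4.355 kΩ, so V_mid = 7.29 × 4.355/5.355 = 5.929 V.
Stage 2 is itself unloaded: V_out = V_mid × R4/(R3+R4) = 5.929 × 56.0/59.30 = 5.60 V.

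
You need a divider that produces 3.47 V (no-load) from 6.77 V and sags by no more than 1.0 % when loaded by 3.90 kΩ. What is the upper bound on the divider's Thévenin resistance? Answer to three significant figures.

Loading drop = R_th/(R_th + R_L) ≤ 0.0100, so R_th ≤ R_L · ε/(1−ε) = 3.90 kΩ × 0.0100/0.9900 = 39.4 Ω.
(Any R1, R2 with R2/(R1+R2) = 0.513 and R1‖R2 ≤ 39.4 Ω will meet the spec.)

R_th ≤ 39.4 Ω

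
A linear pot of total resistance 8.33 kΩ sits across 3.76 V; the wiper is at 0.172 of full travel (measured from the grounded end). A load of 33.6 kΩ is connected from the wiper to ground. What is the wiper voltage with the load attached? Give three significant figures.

The wiper splits the pot into (1−α)R = 6.897 kΩ above and αR = 1.433 kΩ below.
Lower section ‖ load = 1.374 kΩ.
V_wiper = 3.76 × 1.374/(6.897 + 1.374) = 0.625 V.

V ≈ 0.625 V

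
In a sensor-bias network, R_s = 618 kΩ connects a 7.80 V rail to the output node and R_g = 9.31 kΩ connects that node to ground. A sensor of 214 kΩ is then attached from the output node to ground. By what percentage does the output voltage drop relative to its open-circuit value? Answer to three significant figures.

4.11 %

The divider's output (Thévenin) resistance is R_s‖R_g = 9.172 kΩ.
Fractional drop under load = R_th/(R_th + R_L) = 9.172 / (9.172 + 214) = 0.04110.
So the output falls by 4.11 %.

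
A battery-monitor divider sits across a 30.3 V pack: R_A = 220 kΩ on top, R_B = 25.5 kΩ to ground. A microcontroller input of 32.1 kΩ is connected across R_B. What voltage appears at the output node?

The load sits in parallel with R_B: R_B‖R_L = (25.5 × 32.1) / (25.5 + 32.1) = 14.21 kΩ.
V_out = 30.3 × 14.21 / (220 + 14.21) = 30.3 × 14.21/234.2 = 1.84 V.

V_out ≈ 1.84 V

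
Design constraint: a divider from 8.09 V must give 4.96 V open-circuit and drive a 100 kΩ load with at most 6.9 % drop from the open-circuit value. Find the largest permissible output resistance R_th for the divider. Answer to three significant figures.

Loading drop = R_th/(R_th + R_L) ≤ 0.0690, so R_th ≤ R_L · ε/(1−ε) = 100 kΩ × 0.0690/0.9310 = 7.41 kΩ.
(Any R1, R2 with R2/(R1+R2) = 0.613 and R1‖R2 ≤ 7.41 kΩ will meet the spec.)

R_th ≤ 7.41 kΩ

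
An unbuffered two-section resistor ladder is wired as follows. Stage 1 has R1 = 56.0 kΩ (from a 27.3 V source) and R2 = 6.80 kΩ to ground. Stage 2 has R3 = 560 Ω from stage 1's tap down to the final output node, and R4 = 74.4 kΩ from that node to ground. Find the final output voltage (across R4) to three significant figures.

V_out ≈ 2.71 V

Stage 2 presents R3+R4 = 74960 Ω as a load on stage 1's tap.
Stage 1's lower leg becomes R2‖(R3+R4) = 6234 Ω, so V_mid = 27.3 × 6234/62230 = 2.735 V.
Stage 2 is itself unloaded: V_out = V_mid × R4/(R3+R4) = 2.735 × 74400/74960 = 2.71 V.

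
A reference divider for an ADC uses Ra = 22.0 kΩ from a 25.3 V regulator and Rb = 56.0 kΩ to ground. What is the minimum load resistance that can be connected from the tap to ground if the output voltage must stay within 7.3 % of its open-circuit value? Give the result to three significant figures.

Output resistance R_th = Ra‖Rb = (22.0 × 56.0)/78.00 = 15.79 kΩ.
The fractional drop is R_th/(R_th + R_L); requiring this ≤ 0.0730 gives R_L ≥ R_th(1/0.0730 − 1) = 15.79 × 12.70 = 201 kΩ.

R_L(min) ≈ 201 kΩ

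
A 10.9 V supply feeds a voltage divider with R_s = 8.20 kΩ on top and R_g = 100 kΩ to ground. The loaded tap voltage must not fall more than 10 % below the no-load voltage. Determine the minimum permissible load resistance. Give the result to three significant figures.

Output resistance R_th = R_s‖R_g = (8.20 × 100)/108.2 = 7.579 kΩ.
The fractional drop is R_th/(R_th + R_L); requiring this ≤ 0.100 gives R_L ≥ R_th(1/0.100 − 1) = 7.579 × 9.000 = 68.2 kΩ.

R_L(min) ≈ 68.2 kΩ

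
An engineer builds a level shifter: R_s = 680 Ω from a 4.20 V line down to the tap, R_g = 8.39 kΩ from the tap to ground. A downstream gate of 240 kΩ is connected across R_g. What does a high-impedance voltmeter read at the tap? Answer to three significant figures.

V_out ≈ 3.87 V

The load sits in parallel with R_g: R_g‖R_L = (8390 × 240000) / (8390 + 240000) = 8107 Ω.
V_out = 4.20 × 8107 / (680 + 8107) = 4.20 × 8107/8787 = 3.87 V.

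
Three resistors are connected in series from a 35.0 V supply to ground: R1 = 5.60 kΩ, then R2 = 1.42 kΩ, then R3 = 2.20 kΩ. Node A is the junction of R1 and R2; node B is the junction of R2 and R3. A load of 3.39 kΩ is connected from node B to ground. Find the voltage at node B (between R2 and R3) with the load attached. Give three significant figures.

V ≈ 5.59 V

At node B, R3 is in parallel with the load: R3‖R_L = 1.334 kΩ.
Below node A the resistance is R2 + (R3‖R_L) = 2.754 kΩ, so V_A = 35.0 × 2.754/8.354 = 11.54 V.
Then V_B = V_A × (R3‖R_L)/(R2 + R3‖R_L) = 11.54 × 1.334/2.754 = 5.59 V.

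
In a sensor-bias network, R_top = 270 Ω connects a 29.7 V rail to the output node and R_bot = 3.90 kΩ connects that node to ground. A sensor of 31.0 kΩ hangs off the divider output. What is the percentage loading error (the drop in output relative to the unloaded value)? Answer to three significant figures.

The divider's output (Thévenin) resistance is R_top‖R_bot = 252.5 Ω.
Fractional drop under load = R_th/(R_th + R_L) = 252.5 / (252.5 + 31000) = 0.008080.
So the output falls by 0.808 %.

0.808 %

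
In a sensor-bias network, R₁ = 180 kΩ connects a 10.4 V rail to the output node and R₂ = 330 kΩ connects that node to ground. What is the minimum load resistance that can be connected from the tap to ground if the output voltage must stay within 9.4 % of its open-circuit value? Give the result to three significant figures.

Output resistance R_th = R₁‖R₂ = (180 × 330)/510.0 = 116.5 kΩ.
The fractional drop is R_th/(R_th + R_L); requiring this ≤ 0.0940 gives R_L ≥ R_th(1/0.0940 − 1) = 116.5 × 9.638 = 1.12 MΩ.

R_L(min) ≈ 1.12 MΩ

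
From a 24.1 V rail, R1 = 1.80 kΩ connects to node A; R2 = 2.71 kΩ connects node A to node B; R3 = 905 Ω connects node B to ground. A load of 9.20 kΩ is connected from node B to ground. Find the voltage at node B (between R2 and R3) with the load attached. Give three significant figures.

V ≈ 3.72 V

At node B, R3 is in parallel with the load: R3‖R_L = 823.9 Ω.
Below node A the resistance is R2 + (R3‖R_L) = 3534 Ω, so V_A = 24.1 × 3534/5334 = 15.97 V.
Then V_B = V_A × (R3‖R_L)/(R2 + R3‖R_L) = 15.97 × 823.9/3534 = 3.72 V.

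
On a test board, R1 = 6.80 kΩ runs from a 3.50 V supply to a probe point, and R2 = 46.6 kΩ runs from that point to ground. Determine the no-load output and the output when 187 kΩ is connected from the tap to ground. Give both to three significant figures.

Open-circuit: V = 3.50 × 46.6/(6.80 + 46.6) = 3.05 V.
With the load, R2 becomes R2‖R_L = 37.30 kΩ, so V = 3.50 × 37.30/44.10 = 2.96 V.

Unloaded: 3.05 V; loaded: 2.96 V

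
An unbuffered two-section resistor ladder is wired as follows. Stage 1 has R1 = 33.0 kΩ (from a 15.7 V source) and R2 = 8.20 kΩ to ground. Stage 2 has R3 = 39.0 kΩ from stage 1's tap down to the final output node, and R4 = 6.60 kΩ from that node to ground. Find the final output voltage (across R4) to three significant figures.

V_out ≈ 0.395 V

Stage 2 presents R3+R4 = 45.60 kΩ as a load on stage 1's tap.
Stage 1's lower leg becomes R2‖(R3+R4) = 6.950 kΩ, so V_mid = 15.7 × 6.950/39.95 = 2.731 V.
Stage 2 is itself unloaded: V_out = V_mid × R4/(R3+R4) = 2.731 × 6.60/45.60 = 0.395 V.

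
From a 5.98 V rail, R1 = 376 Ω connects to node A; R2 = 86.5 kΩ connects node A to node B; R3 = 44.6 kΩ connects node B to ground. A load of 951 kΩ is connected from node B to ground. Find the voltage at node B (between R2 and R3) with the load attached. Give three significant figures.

V ≈ 1.97 V

At node B, R3 is in parallel with the load: R3‖R_L = 42600 Ω.
Below node A the resistance is R2 + (R3‖R_L) = 129100 Ω, so V_A = 5.98 × 129100/129500 = 5.963 V.
Then V_B = V_A × (R3‖R_L)/(R2 + R3‖R_L) = 5.963 × 42600/129100 = 1.97 V.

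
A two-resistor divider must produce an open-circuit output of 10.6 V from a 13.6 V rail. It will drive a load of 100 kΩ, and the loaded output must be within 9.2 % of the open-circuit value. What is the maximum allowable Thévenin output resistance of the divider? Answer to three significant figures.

Loading drop = R_th/(R_th + R_L) ≤ 0.0920, so R_th ≤ R_L · ε/(1−ε) = 100 kΩ × 0.0920/0.9080 = 10.1 kΩ.
(Any R1, R2 with R2/(R1+R2) = 0.779 and R1‖R2 ≤ 10.1 kΩ will meet the spec.)

R_th ≤ 10.1 kΩ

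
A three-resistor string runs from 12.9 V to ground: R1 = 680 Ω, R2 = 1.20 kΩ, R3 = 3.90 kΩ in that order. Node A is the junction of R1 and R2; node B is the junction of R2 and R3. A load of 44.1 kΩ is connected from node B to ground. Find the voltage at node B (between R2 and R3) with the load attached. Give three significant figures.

V ≈ 8.46 V

At node B, R3 is in parallel with the load: R3‖R_L = 3583 Ω.
Below node A the resistance is R2 + (R3‖R_L) = 4783 Ω, so V_A = 12.9 × 4783/5463 = 11.29 V.
Then V_B = V_A × (R3‖R_L)/(R2 + R3‖R_L) = 11.29 × 3583/4783 = 8.46 V.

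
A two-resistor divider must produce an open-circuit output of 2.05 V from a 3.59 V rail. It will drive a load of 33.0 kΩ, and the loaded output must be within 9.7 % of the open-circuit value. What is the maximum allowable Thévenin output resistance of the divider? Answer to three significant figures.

Loading drop = R_th/(R_th + R_L) ≤ 0.0970, so R_th ≤ R_L · ε/(1−ε) = 33.0 kΩ × 0.0970/0.9030 = 3.54 kΩ.
(Any R1, R2 with R2/(R1+R2) = 0.571 and R1‖R2 ≤ 3.54 kΩ will meet the spec.)

R_th ≤ 3.54 kΩ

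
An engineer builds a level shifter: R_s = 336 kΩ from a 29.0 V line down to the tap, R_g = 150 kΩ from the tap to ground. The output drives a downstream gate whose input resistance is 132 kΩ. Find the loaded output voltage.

The load sits in parallel with R_g: R_g‖R_L = (150 × 132) / (150 + 132) = 70.21 kΩ.
V_out = 29.0 × 70.21 / (336 + 70.21) = 29.0 × 70.21/406.2 = 5.01 V.

V_out ≈ 5.01 V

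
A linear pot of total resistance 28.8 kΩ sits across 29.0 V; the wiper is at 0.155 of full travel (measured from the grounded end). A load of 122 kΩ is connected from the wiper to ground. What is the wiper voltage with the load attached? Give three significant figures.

V ≈ 4.36 V

The wiper splits the pot into (1−α)R = 24.34 kΩ above and αR = 4.464 kΩ below.
Lower section ‖ load = 4.306 kΩ.
V_wiper = 29.0 × 4.306/(24.34 + 4.306) = 4.36 V.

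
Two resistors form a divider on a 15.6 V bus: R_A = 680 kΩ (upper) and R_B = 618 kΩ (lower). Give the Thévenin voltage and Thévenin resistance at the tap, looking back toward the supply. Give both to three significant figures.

V_th = 7.43 V, R_th = 324 kΩ

V_th is the open-circuit tap voltage: 15.6 × 618/(680 + 618) = 7.43 V.
With the supply zeroed, R_A and R_B appear in parallel from the tap: R_th = R_A‖R_B = (680 × 618)/1298 = 324 kΩ.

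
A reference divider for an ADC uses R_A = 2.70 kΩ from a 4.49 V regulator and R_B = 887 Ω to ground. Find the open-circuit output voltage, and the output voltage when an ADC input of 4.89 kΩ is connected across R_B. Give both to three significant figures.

Unloaded: 1.11 V; loaded: 0.977 V

Open-circuit: V = 4.49 × 887/(2700 + 887) = 1.11 V.
With the load, R_B becomes R_B‖R_L = 750.8 Ω, so V = 4.49 × 750.8/3451 = 0.977 V.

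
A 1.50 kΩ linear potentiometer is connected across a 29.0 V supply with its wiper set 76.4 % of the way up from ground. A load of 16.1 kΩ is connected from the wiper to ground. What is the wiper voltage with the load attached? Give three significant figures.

V ≈ 21.8 V

The wiper splits the pot into (1−α)R = 354.0 Ω above and αR = 1146 Ω below.
Lower section ‖ load = 1070 Ω.
V_wiper = 29.0 × 1070/(354.0 + 1070) = 21.8 V.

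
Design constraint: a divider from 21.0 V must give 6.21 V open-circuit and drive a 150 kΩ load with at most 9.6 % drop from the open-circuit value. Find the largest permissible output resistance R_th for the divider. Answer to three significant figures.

R_th ≤ 15.9 kΩ

Loading drop = R_th/(R_th + R_L) ≤ 0.0960, so R_th ≤ R_L · ε/(1−ε) = 150 kΩ × 0.0960/0.9040 = 15.9 kΩ.
(Any R1, R2 with R2/(R1+R2) = 0.296 and R1‖R2 ≤ 15.9 kΩ will meet the spec.)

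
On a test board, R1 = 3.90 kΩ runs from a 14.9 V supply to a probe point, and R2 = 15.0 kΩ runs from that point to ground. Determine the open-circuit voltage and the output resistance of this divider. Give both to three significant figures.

V_th = 11.8 V, R_th = 3.10 kΩ

V_th is the open-circuit tap voltage: 14.9 × 15.0/(3.90 + 15.0) = 11.8 V.
With the supply zeroed, R1 and R2 appear in parallel from the tap: R_th = R1‖R2 = (3.90 × 15.0)/18.90 = 3.10 kΩ.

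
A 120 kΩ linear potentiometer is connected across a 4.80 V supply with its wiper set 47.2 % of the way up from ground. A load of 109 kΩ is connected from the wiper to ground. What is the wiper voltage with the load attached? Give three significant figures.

The wiper splits the pot into (1−α)R = 63.36 kΩ above and αR = 56.64 kΩ below.
Lower section ‖ load = 37.27 kΩ.
V_wiper = 4.80 × 37.27/(63.36 + 37.27) = 1.78 V.

V ≈ 1.78 V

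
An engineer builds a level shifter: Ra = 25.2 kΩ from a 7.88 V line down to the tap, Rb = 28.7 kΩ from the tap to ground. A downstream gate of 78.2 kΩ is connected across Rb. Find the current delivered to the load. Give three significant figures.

I_L ≈ 0.0458 mA

Rb‖R_L = 20.99 kΩ; V_out = 7.88 × 20.99/46.19 = 3.581 V.
I_L = V_out / R_L = 3.581 / 78.2 kΩ = 0.0458 mA.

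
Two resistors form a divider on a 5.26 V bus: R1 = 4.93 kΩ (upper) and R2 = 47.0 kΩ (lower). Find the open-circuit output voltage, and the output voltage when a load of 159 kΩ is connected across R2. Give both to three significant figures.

Unloaded: 4.76 V; loaded: 4.63 V

Open-circuit: V = 5.26 × 47.0/(4.93 + 47.0) = 4.76 V.
With the load, R2 becomes R2‖R_L = 36.28 kΩ, so V = 5.26 × 36.28/41.21 = 4.63 V.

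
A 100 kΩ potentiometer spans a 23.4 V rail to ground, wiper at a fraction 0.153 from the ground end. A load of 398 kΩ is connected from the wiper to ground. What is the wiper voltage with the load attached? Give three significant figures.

The wiper splits the pot into (1−α)R = 84.70 kΩ above and αR = 15.30 kΩ below.
Lower section ‖ load = 14.73 kΩ.
V_wiper = 23.4 × 14.73/(84.70 + 14.73) = 3.47 V.

V ≈ 3.47 V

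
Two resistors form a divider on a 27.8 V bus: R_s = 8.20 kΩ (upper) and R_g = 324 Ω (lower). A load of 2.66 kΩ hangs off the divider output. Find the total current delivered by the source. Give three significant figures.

R_g‖R_L = 288.8 Ω, so the source sees R_s + R_g‖R_L = 8489 Ω.
I = 27.8 V / 8489 Ω = 3.27 mA.

I ≈ 3.27 mA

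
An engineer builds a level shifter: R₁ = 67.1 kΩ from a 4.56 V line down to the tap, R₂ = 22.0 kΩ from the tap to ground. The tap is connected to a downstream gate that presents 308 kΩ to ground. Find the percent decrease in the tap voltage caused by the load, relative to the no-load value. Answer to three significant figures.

5.10 %

The divider's output (Thévenin) resistance is R₁‖R₂ = 16.57 kΩ.
Fractional drop under load = R_th/(R_th + R_L) = 16.57 / (16.57 + 308) = 0.05105.
So the output falls by 5.10 %.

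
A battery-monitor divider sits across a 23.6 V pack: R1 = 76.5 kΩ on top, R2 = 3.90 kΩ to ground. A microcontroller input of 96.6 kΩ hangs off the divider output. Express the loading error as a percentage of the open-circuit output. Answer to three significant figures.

3.70 %

The divider's output (Thévenin) resistance is R1‖R2 = 3.711 kΩ.
Fractional drop under load = R_th/(R_th + R_L) = 3.711 / (3.711 + 96.6) = 0.03699.
So the output falls by 3.70 %.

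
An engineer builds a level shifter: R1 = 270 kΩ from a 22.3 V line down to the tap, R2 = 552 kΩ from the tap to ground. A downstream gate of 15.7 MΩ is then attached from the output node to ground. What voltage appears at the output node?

The load sits in parallel with R2: R2‖R_L = (552 × 15700) / (552 + 15700) = 533.3 kΩ.
V_out = 22.3 × 533.3 / (270 + 533.3) = 22.3 × 533.3/803.3 = 14.8 V.

V_out ≈ 14.8 V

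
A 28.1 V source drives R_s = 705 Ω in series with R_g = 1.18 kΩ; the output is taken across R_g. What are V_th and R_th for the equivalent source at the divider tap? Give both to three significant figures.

V_th is the open-circuit tap voltage: 28.1 × 1180/(705 + 1180) = 17.6 V.
With the supply zeroed, R_s and R_g appear in parallel from the tap: R_th = R_s‖R_g = (705 × 1180)/1885 = 441 Ω.

V_th = 17.6 V, R_th = 441 Ω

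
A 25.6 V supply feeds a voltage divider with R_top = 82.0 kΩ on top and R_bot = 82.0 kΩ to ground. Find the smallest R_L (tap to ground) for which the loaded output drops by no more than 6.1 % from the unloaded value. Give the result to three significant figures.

Output resistance R_th = R_top‖R_bot = (82.0 × 82.0)/164.0 = 41.00 kΩ.
The fractional drop is R_th/(R_th + R_L); requiring this ≤ 0.0610 gives R_L ≥ R_th(1/0.0610 − 1) = 41.00 × 15.39 = 631 kΩ.

R_L(min) ≈ 631 kΩ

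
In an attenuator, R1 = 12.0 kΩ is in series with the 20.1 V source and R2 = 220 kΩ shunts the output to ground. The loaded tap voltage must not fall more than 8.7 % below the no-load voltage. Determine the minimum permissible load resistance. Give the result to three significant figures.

Output resistance R_th = R1‖R2 = (12.0 × 220)/232.0 = 11.38 kΩ.
The fractional drop is R_th/(R_th + R_L); requiring this ≤ 0.0870 gives R_L ≥ R_th(1/0.0870 − 1) = 11.38 × 10.49 = 119 kΩ.

R_L(min) ≈ 119 kΩ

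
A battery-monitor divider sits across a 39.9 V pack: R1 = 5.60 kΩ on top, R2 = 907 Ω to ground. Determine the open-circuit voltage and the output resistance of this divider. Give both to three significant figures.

V_th = 5.56 V, R_th = 781 Ω

V_th is the open-circuit tap voltage: 39.9 × 907/(5600 + 907) = 5.56 V.
With the supply zeroed, R1 and R2 appear in parallel from the tap: R_th = R1‖R2 = (5600 × 907)/6507 = 781 Ω.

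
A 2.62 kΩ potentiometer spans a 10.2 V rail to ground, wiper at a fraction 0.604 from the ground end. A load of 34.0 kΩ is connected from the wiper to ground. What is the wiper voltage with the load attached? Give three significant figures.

V ≈ 6.05 V

The wiper splits the pot into (1−α)R = 1.038 kΩ above and αR = 1.582 kΩ below.
Lower section ‖ load = 1.512 kΩ.
V_wiper = 10.2 × 1.512/(1.038 + 1.512) = 6.05 V.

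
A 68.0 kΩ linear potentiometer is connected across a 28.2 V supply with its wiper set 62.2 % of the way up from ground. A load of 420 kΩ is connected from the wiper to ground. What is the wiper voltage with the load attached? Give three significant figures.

The wiper splits the pot into (1−α)R = 25.70 kΩ above and αR = 42.30 kΩ below.
Lower section ‖ load = 38.43 kΩ.
V_wiper = 28.2 × 38.43/(25.70 + 38.43) = 16.9 V.

V ≈ 16.9 V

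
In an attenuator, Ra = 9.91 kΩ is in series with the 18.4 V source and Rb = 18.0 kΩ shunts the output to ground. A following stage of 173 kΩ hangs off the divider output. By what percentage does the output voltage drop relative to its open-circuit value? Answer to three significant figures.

The divider's output (Thévenin) resistance is Ra‖Rb = 6.391 kΩ.
Fractional drop under load = R_th/(R_th + R_L) = 6.391 / (6.391 + 173) = 0.03563.
So the output falls by 3.56 %.

3.56 %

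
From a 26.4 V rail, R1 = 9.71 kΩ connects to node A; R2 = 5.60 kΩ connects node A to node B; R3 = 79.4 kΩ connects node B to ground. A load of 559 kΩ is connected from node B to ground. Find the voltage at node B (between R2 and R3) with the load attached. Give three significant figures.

At node B, R3 is in parallel with the load: R3‖R_L = 69.52 kΩ.
Below node A the resistance is R2 + (R3‖R_L) = 75.12 kΩ, so V_A = 26.4 × 75.12/84.83 = 23.38 V.
Then V_B = V_A × (R3‖R_L)/(R2 + R3‖R_L) = 23.38 × 69.52/75.12 = 21.6 V.

V ≈ 21.6 V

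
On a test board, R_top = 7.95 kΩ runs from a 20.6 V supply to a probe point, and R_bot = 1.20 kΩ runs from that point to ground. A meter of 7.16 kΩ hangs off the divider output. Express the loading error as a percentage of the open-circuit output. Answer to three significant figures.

12.7 %

Unloaded V = 20.6 × 1.20/9.150 = 2.7016 V.
Loaded: R_bot‖R_L = 1.028 kΩ, giving V = 20.6 × 1.028/8.978 = 2.3582 V.
Drop = (2.7016 − 2.3582) / 2.7016 = 12.7 %.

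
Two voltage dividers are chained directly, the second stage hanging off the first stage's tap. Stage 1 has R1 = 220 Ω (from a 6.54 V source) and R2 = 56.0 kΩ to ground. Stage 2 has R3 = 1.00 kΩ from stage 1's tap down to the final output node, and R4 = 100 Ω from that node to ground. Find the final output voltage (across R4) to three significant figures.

V_out ≈ 0.494 V

Stage 2 presents R3+R4 = 1100 Ω as a load on stage 1's tap.
Stage 1's lower leg becomes R2‖(R3+R4) = 1079 Ω, so V_mid = 6.54 × 1079/1299 = 5.432 V.
Stage 2 is itself unloaded: V_out = V_mid × R4/(R3+R4) = 5.432 × 100/1100 = 0.494 V.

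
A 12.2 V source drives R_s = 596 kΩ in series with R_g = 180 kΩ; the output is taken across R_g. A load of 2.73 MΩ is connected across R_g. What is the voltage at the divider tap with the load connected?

V_out ≈ 2.69 V

The load sits in parallel with R_g: R_g‖R_L = (180 × 2730) / (180 + 2730) = 168.9 kΩ.
V_out = 12.2 × 168.9 / (596 + 168.9) = 12.2 × 168.9/764.9 = 2.69 V.
(Unloaded it would have been 2.83 V.)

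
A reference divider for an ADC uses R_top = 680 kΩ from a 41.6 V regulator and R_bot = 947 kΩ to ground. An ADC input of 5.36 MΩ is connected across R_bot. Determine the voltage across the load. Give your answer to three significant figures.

V_out ≈ 22.5 V

The load sits in parallel with R_bot: R_bot‖R_L = (947 × 5360) / (947 + 5360) = 804.8 kΩ.
V_out = 41.6 × 804.8 / (680 + 804.8) = 41.6 × 804.8/1485 = 22.5 V.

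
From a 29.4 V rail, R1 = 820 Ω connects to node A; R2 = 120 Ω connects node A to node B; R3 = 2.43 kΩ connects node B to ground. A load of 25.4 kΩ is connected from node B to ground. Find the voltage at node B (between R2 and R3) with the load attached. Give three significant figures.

V ≈ 20.6 V

At node B, R3 is in parallel with the load: R3‖R_L = 2218 Ω.
Below node A the resistance is R2 + (R3‖R_L) = 2338 Ω, so V_A = 29.4 × 2338/3158 = 21.77 V.
Then V_B = V_A × (R3‖R_L)/(R2 + R3‖R_L) = 21.77 × 2218/2338 = 20.6 V.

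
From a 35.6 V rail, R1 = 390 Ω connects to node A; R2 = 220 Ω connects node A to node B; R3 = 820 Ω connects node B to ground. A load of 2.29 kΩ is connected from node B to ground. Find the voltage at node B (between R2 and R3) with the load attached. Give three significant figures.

V ≈ 17.7 V

At node B, R3 is in parallel with the load: R3‖R_L = 603.8 Ω.
Below node A the resistance is R2 + (R3‖R_L) = 823.8 Ω, so V_A = 35.6 × 823.8/1214 = 24.16 V.
Then V_B = V_A × (R3‖R_L)/(R2 + R3‖R_L) = 24.16 × 603.8/823.8 = 17.7 V.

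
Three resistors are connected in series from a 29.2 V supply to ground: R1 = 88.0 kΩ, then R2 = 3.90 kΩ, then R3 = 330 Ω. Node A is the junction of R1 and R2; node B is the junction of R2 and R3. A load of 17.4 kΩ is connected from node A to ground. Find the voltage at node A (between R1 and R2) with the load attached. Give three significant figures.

Below node A the series string R2+R3 = 4230 Ω sits in parallel with the 17400 Ω load: 3403 Ω.
V_A = 29.2 × 3403/(88000 + 3403) = 1.09 V.

V ≈ 1.09 V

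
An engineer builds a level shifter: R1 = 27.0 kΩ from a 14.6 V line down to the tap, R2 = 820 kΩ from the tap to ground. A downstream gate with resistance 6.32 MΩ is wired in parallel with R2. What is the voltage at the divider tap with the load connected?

V_out ≈ 14.1 V

The load sits in parallel with R2: R2‖R_L = (820 × 6320) / (820 + 6320) = 725.8 kΩ.
V_out = 14.6 × 725.8 / (27.0 + 725.8) = 14.6 × 725.8/752.8 = 14.1 V.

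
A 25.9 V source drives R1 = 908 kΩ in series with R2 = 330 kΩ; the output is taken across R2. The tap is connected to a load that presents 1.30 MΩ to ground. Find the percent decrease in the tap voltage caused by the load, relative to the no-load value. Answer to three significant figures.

15.7 %

Unloaded V = 25.9 × 330/1238 = 6.904 V.
Loaded: R2‖R_L = 263.2 kΩ, giving V = 25.9 × 263.2/1171 = 5.820 V.
Drop = (6.904 − 5.820) / 6.904 = 15.7 %.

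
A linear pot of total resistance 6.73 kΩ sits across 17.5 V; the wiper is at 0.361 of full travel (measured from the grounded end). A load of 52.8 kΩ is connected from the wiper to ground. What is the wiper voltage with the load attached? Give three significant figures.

V ≈ 6.14 V

The wiper splits the pot into (1−α)R = 4.300 kΩ above and αR = 2.430 kΩ below.
Lower section ‖ load = 2.323 kΩ.
V_wiper = 17.5 × 2.323/(4.300 + 2.323) = 6.14 V.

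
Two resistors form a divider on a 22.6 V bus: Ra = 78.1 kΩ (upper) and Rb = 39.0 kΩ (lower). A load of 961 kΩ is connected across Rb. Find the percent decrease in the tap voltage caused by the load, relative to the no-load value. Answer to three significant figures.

2.64 %

The divider's output (Thévenin) resistance is Ra‖Rb = 26.01 kΩ.
Fractional drop under load = R_th/(R_th + R_L) = 26.01 / (26.01 + 961) = 0.02635.
So the output falls by 2.64 %.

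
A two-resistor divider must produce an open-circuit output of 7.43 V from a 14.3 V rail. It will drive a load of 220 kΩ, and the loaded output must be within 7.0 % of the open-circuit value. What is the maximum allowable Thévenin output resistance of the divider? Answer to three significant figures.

Loading drop = R_th/(R_th + R_L) ≤ 0.0700, so R_th ≤ R_L · ε/(1−ε) = 220 kΩ × 0.0700/0.9300 = 16.6 kΩ.
(Any R1, R2 with R2/(R1+R2) = 0.520 and R1‖R2 ≤ 16.6 kΩ will meet the spec.)

R_th ≤ 16.6 kΩ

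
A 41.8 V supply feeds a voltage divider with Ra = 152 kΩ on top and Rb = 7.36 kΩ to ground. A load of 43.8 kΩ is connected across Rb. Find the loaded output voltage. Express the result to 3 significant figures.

V_out ≈ 1.66 V

The load sits in parallel with Rb: Rb‖R_L = (7.36 × 43.8) / (7.36 + 43.8) = 6.301 kΩ.
V_out = 41.8 × 6.301 / (152 + 6.301) = 41.8 × 6.301/158.3 = 1.66 V.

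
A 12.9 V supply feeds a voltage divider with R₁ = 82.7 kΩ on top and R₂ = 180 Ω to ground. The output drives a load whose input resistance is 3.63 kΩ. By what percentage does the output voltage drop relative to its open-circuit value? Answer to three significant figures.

4.71 %

The divider's output (Thévenin) resistance is R₁‖R₂ = 179.6 Ω.
Fractional drop under load = R_th/(R_th + R_L) = 179.6 / (179.6 + 3630) = 0.04715.
So the output falls by 4.71 %.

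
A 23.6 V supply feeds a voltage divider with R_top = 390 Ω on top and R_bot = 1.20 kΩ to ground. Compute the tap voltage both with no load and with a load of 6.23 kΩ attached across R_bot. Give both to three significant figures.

Open-circuit: V = 23.6 × 1200/(390 + 1200) = 17.8 V.
With the load, R_bot becomes R_bot‖R_L = 1006 Ω, so V = 23.6 × 1006/1396 = 17.0 V.

Unloaded: 17.8 V; loaded: 17.0 V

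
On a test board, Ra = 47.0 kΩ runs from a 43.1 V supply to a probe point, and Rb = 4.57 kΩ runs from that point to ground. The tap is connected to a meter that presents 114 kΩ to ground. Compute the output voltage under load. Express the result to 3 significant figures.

The load sits in parallel with Rb: Rb‖R_L = (4.57 × 114) / (4.57 + 114) = 4.394 kΩ.
V_out = 43.1 × 4.394 / (47.0 + 4.394) = 43.1 × 4.394/51.39 = 3.68 V.
(Unloaded it would have been 3.82 V.)

V_out ≈ 3.68 V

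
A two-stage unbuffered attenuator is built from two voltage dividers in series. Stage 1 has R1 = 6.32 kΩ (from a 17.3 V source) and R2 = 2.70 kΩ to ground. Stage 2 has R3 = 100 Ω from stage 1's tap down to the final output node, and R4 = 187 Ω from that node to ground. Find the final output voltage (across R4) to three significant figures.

V_out ≈ 0.444 V

Stage 2 presents R3+R4 = 287.0 Ω as a load on stage 1's tap.
Stage 1's lower leg becomes R2‖(R3+R4) = 259.4 Ω, so V_mid = 17.3 × 259.4/6579 = 0.6821 V.
Stage 2 is itself unloaded: V_out = V_mid × R4/(R3+R4) = 0.6821 × 187/287.0 = 0.444 V.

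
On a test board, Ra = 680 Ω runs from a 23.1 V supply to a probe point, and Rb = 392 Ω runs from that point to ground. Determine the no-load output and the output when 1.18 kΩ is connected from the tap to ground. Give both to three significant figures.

Unloaded: 8.45 V; loaded: 6.98 V

Open-circuit: V = 23.1 × 392/(680 + 392) = 8.45 V.
With the load, Rb becomes Rb‖R_L = 294.2 Ω, so V = 23.1 × 294.2/974.2 = 6.98 V.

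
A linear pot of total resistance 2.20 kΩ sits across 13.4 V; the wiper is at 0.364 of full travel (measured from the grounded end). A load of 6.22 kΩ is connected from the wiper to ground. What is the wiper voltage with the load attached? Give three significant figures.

The wiper splits the pot into (1−α)R = 1399 Ω above and αR = 800.8 Ω below.
Lower section ‖ load = 709.5 Ω.
V_wiper = 13.4 × 709.5/(1399 + 709.5) = 4.51 V.

V ≈ 4.51 V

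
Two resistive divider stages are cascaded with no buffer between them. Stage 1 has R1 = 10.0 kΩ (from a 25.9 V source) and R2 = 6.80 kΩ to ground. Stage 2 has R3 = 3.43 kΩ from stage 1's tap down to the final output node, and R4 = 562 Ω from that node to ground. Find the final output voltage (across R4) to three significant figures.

V_out ≈ 0.733 V

Stage 2 presents R3+R4 = 3992 Ω as a load on stage 1's tap.
Stage 1's lower leg becomes R2‖(R3+R4) = 2515 Ω, so V_mid = 25.9 × 2515/12520 = 5.205 V.
Stage 2 is itself unloaded: V_out = V_mid × R4/(R3+R4) = 5.205 × 562/3992 = 0.733 V.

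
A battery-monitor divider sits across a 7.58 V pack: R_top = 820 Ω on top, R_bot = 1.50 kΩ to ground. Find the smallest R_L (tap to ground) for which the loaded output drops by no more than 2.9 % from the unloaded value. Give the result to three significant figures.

Output resistance R_th = R_top‖R_bot = (820 × 1500)/2320 = 530.2 Ω.
The fractional drop is R_th/(R_th + R_L); requiring this ≤ 0.0290 gives R_L ≥ R_th(1/0.0290 − 1) = 530.2 × 33.48 = 17.8 kΩ.

R_L(min) ≈ 17.8 kΩ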